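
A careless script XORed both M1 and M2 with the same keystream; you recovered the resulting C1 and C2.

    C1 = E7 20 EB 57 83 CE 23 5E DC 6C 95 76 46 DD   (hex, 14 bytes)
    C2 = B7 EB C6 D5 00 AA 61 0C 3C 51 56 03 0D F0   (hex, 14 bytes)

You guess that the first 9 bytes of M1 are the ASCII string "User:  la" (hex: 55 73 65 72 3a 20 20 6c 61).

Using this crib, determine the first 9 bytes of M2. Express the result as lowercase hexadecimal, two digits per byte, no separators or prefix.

05b848f0b944623e81

First, C1 ⊕ C2 = (M1 ⊕ K) ⊕ (M2 ⊕ K) = M1 ⊕ M2, so the key drops out. Then M2 = (M1 ⊕ M2) ⊕ M1 over the first 9 bytes.
byte 0: (e7 ⊕ b7) ⊕ 55 = 50 ⊕ 55 = 05
byte 1: (20 ⊕ eb) ⊕ 73 = cb ⊕ 73 = b8
byte 2: (eb ⊕ c6) ⊕ 65 = 2d ⊕ 65 = 48
byte 3: (57 ⊕ d5) ⊕ 72 = 82 ⊕ 72 = f0
byte 4: (83 ⊕ 00) ⊕ 3a = 83 ⊕ 3a = b9
byte 5: (ce ⊕ aa) ⊕ 20 = 64 ⊕ 20 = 44
byte 6: (23 ⊕ 61) ⊕ 20 = 42 ⊕ 20 = 62
byte 7: (5e ⊕ 0c) ⊕ 6c = 52 ⊕ 6c = 3e
byte 8: (dc ⊕ 3c) ⊕ 61 = e0 ⊕ 61 = 81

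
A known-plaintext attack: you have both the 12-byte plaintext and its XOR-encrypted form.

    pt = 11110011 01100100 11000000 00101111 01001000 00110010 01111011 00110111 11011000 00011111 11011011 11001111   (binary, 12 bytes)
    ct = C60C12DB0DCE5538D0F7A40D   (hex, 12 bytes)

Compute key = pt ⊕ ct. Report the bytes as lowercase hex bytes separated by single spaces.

35 68 d2 f4 45 fc 2e 0f 08 e8 7f c2

Since ct = pt ⊕ key, XORing both sides with pt gives key = pt ⊕ ct.
f3 xor c6 = 35
64 xor 0c = 68
c0 xor 12 = d2
2f xor db = f4
48 xor 0d = 45
32 xor ce = fc
7b xor 55 = 2e
37 xor 38 = 0f
d8 xor d0 = 08
1f xor f7 = e8
db xor a4 = 7f
cf xor 0d = c2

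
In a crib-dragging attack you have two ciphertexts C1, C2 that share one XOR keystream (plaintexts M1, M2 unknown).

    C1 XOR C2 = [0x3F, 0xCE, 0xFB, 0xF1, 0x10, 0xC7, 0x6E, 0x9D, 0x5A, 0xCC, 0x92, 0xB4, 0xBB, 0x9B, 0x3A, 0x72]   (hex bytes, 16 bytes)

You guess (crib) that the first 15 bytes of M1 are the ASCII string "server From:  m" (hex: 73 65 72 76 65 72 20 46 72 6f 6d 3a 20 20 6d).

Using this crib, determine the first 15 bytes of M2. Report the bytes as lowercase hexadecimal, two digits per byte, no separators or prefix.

Since C1 ⊕ C2 = M1 ⊕ M2, XORing with the guessed M1 bytes yields the corresponding M2 bytes: M2 = (C1 ⊕ C2) ⊕ M1.
3f ⊕ 73 = 4c
ce ⊕ 65 = ab
fb ⊕ 72 = 89
f1 ⊕ 76 = 87
10 ⊕ 65 = 75
c7 ⊕ 72 = b5
6e ⊕ 20 = 4e
9d ⊕ 46 = db
5a ⊕ 72 = 28
cc ⊕ 6f = a3
92 ⊕ 6d = ff
b4 ⊕ 3a = 8e
bb ⊕ 20 = 9b
9b ⊕ 20 = bb
3a ⊕ 6d = 57

4cab898775b54edb28a3ff8e9bbb57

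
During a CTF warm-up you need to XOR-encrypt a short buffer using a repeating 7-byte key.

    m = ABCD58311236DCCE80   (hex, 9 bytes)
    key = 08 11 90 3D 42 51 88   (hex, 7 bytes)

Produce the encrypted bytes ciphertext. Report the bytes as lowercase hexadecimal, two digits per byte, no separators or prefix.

a3dcc80c506754c691

The 7-byte key repeats, so the effective keystream is 08 11 90 3d 42 51 88 08 11.
byte 0: 171 xor   8 = 163
byte 1: 205 xor  17 = 220
byte 2:  88 xor 144 = 200
byte 3:  49 xor  61 =  12
byte 4:  18 xor  66 =  80
byte 5:  54 xor  81 = 103
byte 6: 220 xor 136 =  84
byte 7: 206 xor   8 = 198
byte 8: 128 xor  17 = 145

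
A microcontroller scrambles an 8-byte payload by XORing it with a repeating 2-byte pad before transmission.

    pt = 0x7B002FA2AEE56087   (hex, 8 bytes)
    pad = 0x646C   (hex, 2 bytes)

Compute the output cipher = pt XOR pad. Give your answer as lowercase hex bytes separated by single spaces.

1f 6c 4b ce ca 89 04 eb

The 2-byte key repeats, so the effective keystream is 64 6c 64 6c 64 6c 64 6c.
byte 0: 7b ^ 64 = 1f
byte 1: 00 ^ 6c = 6c
byte 2: 2f ^ 64 = 4b
byte 3: a2 ^ 6c = ce
byte 4: ae ^ 64 = ca
byte 5: e5 ^ 6c = 89
byte 6: 60 ^ 64 = 04
byte 7: 87 ^ 6c = eb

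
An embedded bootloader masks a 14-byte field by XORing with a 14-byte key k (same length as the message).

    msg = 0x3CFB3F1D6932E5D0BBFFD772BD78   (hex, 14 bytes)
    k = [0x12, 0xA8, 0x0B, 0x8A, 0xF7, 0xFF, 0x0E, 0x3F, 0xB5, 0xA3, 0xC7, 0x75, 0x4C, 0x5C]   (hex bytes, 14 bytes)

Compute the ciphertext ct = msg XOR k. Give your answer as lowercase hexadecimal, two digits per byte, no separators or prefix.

byte 0:  60 ⊕  18 =  46
byte 1: 251 ⊕ 168 =  83
byte 2:  63 ⊕  11 =  52
byte 3:  29 ⊕ 138 = 151
byte 4: 105 ⊕ 247 = 158
byte 5:  50 ⊕ 255 = 205
byte 6: 229 ⊕  14 = 235
byte 7: 208 ⊕  63 = 239
byte 8: 187 ⊕ 181 =  14
byte 9: 255 ⊕ 163 =  92
byte 10: 215 ⊕ 199 =  16
byte 11: 114 ⊕ 117 =   7
byte 12: 189 ⊕  76 = 241
byte 13: 120 ⊕  92 =  36

2e5334979ecdebef0e5c1007f124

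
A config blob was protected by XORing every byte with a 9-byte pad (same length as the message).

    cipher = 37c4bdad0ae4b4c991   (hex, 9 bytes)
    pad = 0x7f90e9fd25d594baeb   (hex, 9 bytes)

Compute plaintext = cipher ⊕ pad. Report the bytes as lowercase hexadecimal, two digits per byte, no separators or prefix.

XOR is its own inverse, so applying the key byte-wise gives the result directly.
00110111 xor 01111111 = 01001000
11000100 xor 10010000 = 01010100
10111101 xor 11101001 = 01010100
10101101 xor 11111101 = 01010000
00001010 xor 00100101 = 00101111
11100100 xor 11010101 = 00110001
10110100 xor 10010100 = 00100000
11001001 xor 10111010 = 01110011
10010001 xor 11101011 = 01111010

485454502f3120737a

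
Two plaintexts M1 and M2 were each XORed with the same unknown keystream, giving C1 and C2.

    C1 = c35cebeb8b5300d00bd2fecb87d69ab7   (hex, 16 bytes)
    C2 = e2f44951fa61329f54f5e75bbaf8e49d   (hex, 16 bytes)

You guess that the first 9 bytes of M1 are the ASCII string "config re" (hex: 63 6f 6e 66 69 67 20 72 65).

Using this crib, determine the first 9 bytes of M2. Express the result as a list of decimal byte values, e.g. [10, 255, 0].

[66, 199, 204, 220, 24, 85, 18, 61, 58]

First, C1 ⊕ C2 = (M1 ⊕ K) ⊕ (M2 ⊕ K) = M1 ⊕ M2, so the key drops out. Then M2 = (M1 ⊕ M2) ⊕ M1 over the first 9 bytes.
byte 0: (c3 ⊕ e2) ⊕ 63 = 21 ⊕ 63 = 42
byte 1: (5c ⊕ f4) ⊕ 6f = a8 ⊕ 6f = c7
byte 2: (eb ⊕ 49) ⊕ 6e = a2 ⊕ 6e = cc
byte 3: (eb ⊕ 51) ⊕ 66 = ba ⊕ 66 = dc
byte 4: (8b ⊕ fa) ⊕ 69 = 71 ⊕ 69 = 18
byte 5: (53 ⊕ 61) ⊕ 67 = 32 ⊕ 67 = 55
byte 6: (00 ⊕ 32) ⊕ 20 = 32 ⊕ 20 = 12
byte 7: (d0 ⊕ 9f) ⊕ 72 = 4f ⊕ 72 = 3d
byte 8: (0b ⊕ 54) ⊕ 65 = 5f ⊕ 65 = 3a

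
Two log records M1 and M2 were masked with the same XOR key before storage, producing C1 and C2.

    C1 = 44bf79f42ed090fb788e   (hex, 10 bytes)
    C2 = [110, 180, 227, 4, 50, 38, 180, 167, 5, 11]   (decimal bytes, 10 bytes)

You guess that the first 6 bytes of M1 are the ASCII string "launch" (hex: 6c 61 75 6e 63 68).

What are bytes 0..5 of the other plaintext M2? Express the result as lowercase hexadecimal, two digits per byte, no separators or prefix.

First, C1 ⊕ C2 = (M1 ⊕ K) ⊕ (M2 ⊕ K) = M1 ⊕ M2, so the key drops out. Then M2 = (M1 ⊕ M2) ⊕ M1 over the first 6 bytes.
byte 0: (44 ^ 6e) ^ 6c = 2a ^ 6c = 46
byte 1: (bf ^ b4) ^ 61 = 0b ^ 61 = 6a
byte 2: (79 ^ e3) ^ 75 = 9a ^ 75 = ef
byte 3: (f4 ^ 04) ^ 6e = f0 ^ 6e = 9e
byte 4: (2e ^ 32) ^ 63 = 1c ^ 63 = 7f
byte 5: (d0 ^ 26) ^ 68 = f6 ^ 68 = 9e

466aef9e7f9e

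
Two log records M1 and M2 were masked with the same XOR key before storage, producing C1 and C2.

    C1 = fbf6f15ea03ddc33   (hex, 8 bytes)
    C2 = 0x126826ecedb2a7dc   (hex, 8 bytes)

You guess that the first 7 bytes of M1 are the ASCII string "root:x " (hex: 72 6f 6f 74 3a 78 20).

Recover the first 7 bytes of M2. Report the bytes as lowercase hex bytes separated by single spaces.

9b f1 b8 c6 77 f7 5b

First, C1 ⊕ C2 = (M1 ⊕ K) ⊕ (M2 ⊕ K) = M1 ⊕ M2, so the key drops out. Then M2 = (M1 ⊕ M2) ⊕ M1 over the first 7 bytes.
byte 0: (fb XOR 12) XOR 72 = e9 XOR 72 = 9b
byte 1: (f6 XOR 68) XOR 6f = 9e XOR 6f = f1
byte 2: (f1 XOR 26) XOR 6f = d7 XOR 6f = b8
byte 3: (5e XOR ec) XOR 74 = b2 XOR 74 = c6
byte 4: (a0 XOR ed) XOR 3a = 4d XOR 3a = 77
byte 5: (3d XOR b2) XOR 78 = 8f XOR 78 = f7
byte 6: (dc XOR a7) XOR 20 = 7b XOR 20 = 5b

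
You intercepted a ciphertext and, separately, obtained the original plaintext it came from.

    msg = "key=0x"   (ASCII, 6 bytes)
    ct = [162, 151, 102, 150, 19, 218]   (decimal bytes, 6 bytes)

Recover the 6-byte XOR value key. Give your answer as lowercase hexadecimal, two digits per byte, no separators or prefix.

Since ct = msg ⊕ key, XORing both sides with msg gives key = msg ⊕ ct.
6b ^ a2 = c9
65 ^ 97 = f2
79 ^ 66 = 1f
3d ^ 96 = ab
30 ^ 13 = 23
78 ^ da = a2

c9f21fab23a2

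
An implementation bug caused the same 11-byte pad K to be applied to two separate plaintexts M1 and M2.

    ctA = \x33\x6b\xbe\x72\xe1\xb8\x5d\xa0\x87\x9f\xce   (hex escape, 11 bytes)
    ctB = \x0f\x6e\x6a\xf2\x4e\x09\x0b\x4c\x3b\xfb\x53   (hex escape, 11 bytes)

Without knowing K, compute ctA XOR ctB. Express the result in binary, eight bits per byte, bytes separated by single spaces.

00111100 00000101 11010100 10000000 10101111 10110001 01010110 11101100 10111100 01100100 10011101

ctA ⊕ ctB = (M1 ⊕ K) ⊕ (M2 ⊕ K) = M1 ⊕ M2 — the shared key cancels under XOR.
00110011 ⊕ 00001111 = 00111100
01101011 ⊕ 01101110 = 00000101
10111110 ⊕ 01101010 = 11010100
01110010 ⊕ 11110010 = 10000000
11100001 ⊕ 01001110 = 10101111
10111000 ⊕ 00001001 = 10110001
01011101 ⊕ 00001011 = 01010110
10100000 ⊕ 01001100 = 11101100
10000111 ⊕ 00111011 = 10111100
10011111 ⊕ 11111011 = 01100100
11001110 ⊕ 01010011 = 10011101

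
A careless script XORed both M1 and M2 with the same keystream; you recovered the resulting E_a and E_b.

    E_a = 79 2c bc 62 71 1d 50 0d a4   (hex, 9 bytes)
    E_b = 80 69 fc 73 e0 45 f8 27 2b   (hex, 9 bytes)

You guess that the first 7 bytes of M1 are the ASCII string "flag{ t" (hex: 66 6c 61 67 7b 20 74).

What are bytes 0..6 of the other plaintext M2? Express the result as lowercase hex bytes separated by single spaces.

9f 29 21 76 ea 78 dc

First, E_a ⊕ E_b = (M1 ⊕ K) ⊕ (M2 ⊕ K) = M1 ⊕ M2, so the key drops out. Then M2 = (M1 ⊕ M2) ⊕ M1 over the first 7 bytes.
byte 0: (79 XOR 80) XOR 66 = f9 XOR 66 = 9f
byte 1: (2c XOR 69) XOR 6c = 45 XOR 6c = 29
byte 2: (bc XOR fc) XOR 61 = 40 XOR 61 = 21
byte 3: (62 XOR 73) XOR 67 = 11 XOR 67 = 76
byte 4: (71 XOR e0) XOR 7b = 91 XOR 7b = ea
byte 5: (1d XOR 45) XOR 20 = 58 XOR 20 = 78
byte 6: (50 XOR f8) XOR 74 = a8 XOR 74 = dc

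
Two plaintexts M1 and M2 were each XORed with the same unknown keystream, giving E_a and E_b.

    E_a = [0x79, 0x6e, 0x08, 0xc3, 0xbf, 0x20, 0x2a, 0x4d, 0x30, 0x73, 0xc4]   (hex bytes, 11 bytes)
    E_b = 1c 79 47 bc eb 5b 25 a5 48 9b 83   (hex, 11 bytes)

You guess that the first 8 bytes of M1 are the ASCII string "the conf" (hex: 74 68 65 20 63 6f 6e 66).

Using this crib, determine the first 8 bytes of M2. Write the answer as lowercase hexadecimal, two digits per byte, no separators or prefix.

117f2a5f3714618e

First, E_a ⊕ E_b = (M1 ⊕ K) ⊕ (M2 ⊕ K) = M1 ⊕ M2, so the key drops out. Then M2 = (M1 ⊕ M2) ⊕ M1 over the first 8 bytes.
byte 0: (79 ^ 1c) ^ 74 = 65 ^ 74 = 11
byte 1: (6e ^ 79) ^ 68 = 17 ^ 68 = 7f
byte 2: (08 ^ 47) ^ 65 = 4f ^ 65 = 2a
byte 3: (c3 ^ bc) ^ 20 = 7f ^ 20 = 5f
byte 4: (bf ^ eb) ^ 63 = 54 ^ 63 = 37
byte 5: (20 ^ 5b) ^ 6f = 7b ^ 6f = 14
byte 6: (2a ^ 25) ^ 6e = 0f ^ 6e = 61
byte 7: (4d ^ a5) ^ 66 = e8 ^ 66 = 8e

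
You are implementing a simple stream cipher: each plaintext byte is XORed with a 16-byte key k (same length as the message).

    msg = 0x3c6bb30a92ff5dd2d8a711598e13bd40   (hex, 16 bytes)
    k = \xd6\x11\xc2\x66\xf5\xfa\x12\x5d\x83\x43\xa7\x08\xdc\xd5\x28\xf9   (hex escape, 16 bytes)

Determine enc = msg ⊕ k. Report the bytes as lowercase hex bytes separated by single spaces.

XOR is its own inverse, so applying the key byte-wise gives the result directly.
3c ^ d6 = ea
6b ^ 11 = 7a
b3 ^ c2 = 71
0a ^ 66 = 6c
92 ^ f5 = 67
ff ^ fa = 05
5d ^ 12 = 4f
d2 ^ 5d = 8f
d8 ^ 83 = 5b
a7 ^ 43 = e4
11 ^ a7 = b6
59 ^ 08 = 51
8e ^ dc = 52
13 ^ d5 = c6
bd ^ 28 = 95
40 ^ f9 = b9

ea 7a 71 6c 67 05 4f 8f 5b e4 b6 51 52 c6 95 b9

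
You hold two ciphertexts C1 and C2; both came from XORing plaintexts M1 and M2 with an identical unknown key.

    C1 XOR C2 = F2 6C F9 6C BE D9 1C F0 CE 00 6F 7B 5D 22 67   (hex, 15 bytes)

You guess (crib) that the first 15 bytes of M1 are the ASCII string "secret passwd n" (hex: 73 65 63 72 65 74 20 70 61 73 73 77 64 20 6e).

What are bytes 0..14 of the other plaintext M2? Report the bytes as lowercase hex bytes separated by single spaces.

81 09 9a 1e db ad 3c 80 af 73 1c 0c 39 02 09

Since C1 ⊕ C2 = M1 ⊕ M2, XORing with the guessed M1 bytes yields the corresponding M2 bytes: M2 = (C1 ⊕ C2) ⊕ M1.
f2 XOR 73 = 81
6c XOR 65 = 09
f9 XOR 63 = 9a
6c XOR 72 = 1e
be XOR 65 = db
d9 XOR 74 = ad
1c XOR 20 = 3c
f0 XOR 70 = 80
ce XOR 61 = af
00 XOR 73 = 73
6f XOR 73 = 1c
7b XOR 77 = 0c
5d XOR 64 = 39
22 XOR 20 = 02
67 XOR 6e = 09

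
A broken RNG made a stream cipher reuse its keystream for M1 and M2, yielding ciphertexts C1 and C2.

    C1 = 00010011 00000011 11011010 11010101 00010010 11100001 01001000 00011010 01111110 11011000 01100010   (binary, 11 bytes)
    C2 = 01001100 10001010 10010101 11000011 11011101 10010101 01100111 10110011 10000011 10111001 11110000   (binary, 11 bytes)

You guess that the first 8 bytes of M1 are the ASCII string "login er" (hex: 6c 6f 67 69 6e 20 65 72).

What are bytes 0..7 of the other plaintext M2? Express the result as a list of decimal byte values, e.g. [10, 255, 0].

First, C1 ⊕ C2 = (M1 ⊕ K) ⊕ (M2 ⊕ K) = M1 ⊕ M2, so the key drops out. Then M2 = (M1 ⊕ M2) ⊕ M1 over the first 8 bytes.
byte 0: (13 ⊕ 4c) ⊕ 6c = 5f ⊕ 6c = 33
byte 1: (03 ⊕ 8a) ⊕ 6f = 89 ⊕ 6f = e6
byte 2: (da ⊕ 95) ⊕ 67 = 4f ⊕ 67 = 28
byte 3: (d5 ⊕ c3) ⊕ 69 = 16 ⊕ 69 = 7f
byte 4: (12 ⊕ dd) ⊕ 6e = cf ⊕ 6e = a1
byte 5: (e1 ⊕ 95) ⊕ 20 = 74 ⊕ 20 = 54
byte 6: (48 ⊕ 67) ⊕ 65 = 2f ⊕ 65 = 4a
byte 7: (1a ⊕ b3) ⊕ 72 = a9 ⊕ 72 = db

[51, 230, 40, 127, 161, 84, 74, 219]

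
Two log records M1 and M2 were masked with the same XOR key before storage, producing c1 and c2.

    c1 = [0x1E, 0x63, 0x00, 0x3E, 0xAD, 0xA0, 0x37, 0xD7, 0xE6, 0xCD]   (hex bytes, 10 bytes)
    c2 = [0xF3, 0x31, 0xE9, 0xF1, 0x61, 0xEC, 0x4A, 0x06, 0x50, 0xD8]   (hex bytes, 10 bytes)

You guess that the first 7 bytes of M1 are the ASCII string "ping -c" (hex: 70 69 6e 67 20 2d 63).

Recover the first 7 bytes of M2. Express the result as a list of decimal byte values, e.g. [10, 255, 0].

[157, 59, 135, 168, 236, 97, 30]

First, c1 ⊕ c2 = (M1 ⊕ K) ⊕ (M2 ⊕ K) = M1 ⊕ M2, so the key drops out. Then M2 = (M1 ⊕ M2) ⊕ M1 over the first 7 bytes.
byte 0: (1e ^ f3) ^ 70 = ed ^ 70 = 9d
byte 1: (63 ^ 31) ^ 69 = 52 ^ 69 = 3b
byte 2: (00 ^ e9) ^ 6e = e9 ^ 6e = 87
byte 3: (3e ^ f1) ^ 67 = cf ^ 67 = a8
byte 4: (ad ^ 61) ^ 20 = cc ^ 20 = ec
byte 5: (a0 ^ ec) ^ 2d = 4c ^ 2d = 61
byte 6: (37 ^ 4a) ^ 63 = 7d ^ 63 = 1e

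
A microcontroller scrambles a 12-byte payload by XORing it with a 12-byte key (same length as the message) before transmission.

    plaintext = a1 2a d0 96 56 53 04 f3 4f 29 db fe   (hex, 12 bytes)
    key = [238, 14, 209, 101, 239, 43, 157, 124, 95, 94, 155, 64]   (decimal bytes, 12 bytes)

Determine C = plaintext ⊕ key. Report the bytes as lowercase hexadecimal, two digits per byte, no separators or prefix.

byte 0: a1 ^ ee = 4f
byte 1: 2a ^ 0e = 24
byte 2: d0 ^ d1 = 01
byte 3: 96 ^ 65 = f3
byte 4: 56 ^ ef = b9
byte 5: 53 ^ 2b = 78
byte 6: 04 ^ 9d = 99
byte 7: f3 ^ 7c = 8f
byte 8: 4f ^ 5f = 10
byte 9: 29 ^ 5e = 77
byte 10: db ^ 9b = 40
byte 11: fe ^ 40 = be

4f2401f3b978998f107740be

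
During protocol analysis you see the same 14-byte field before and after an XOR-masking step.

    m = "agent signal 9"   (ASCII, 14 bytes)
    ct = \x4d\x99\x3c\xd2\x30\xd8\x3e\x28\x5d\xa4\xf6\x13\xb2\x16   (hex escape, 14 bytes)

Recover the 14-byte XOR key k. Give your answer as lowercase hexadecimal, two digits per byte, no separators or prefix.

2cfe59bc44f84d413aca977f922f

Since ct = m ⊕ k, XORing both sides with m gives k = m ⊕ ct.
01100001 XOR 01001101 = 00101100
01100111 XOR 10011001 = 11111110
01100101 XOR 00111100 = 01011001
01101110 XOR 11010010 = 10111100
01110100 XOR 00110000 = 01000100
00100000 XOR 11011000 = 11111000
01110011 XOR 00111110 = 01001101
01101001 XOR 00101000 = 01000001
01100111 XOR 01011101 = 00111010
01101110 XOR 10100100 = 11001010
01100001 XOR 11110110 = 10010111
01101100 XOR 00010011 = 01111111
00100000 XOR 10110010 = 10010010
00111001 XOR 00010110 = 00101111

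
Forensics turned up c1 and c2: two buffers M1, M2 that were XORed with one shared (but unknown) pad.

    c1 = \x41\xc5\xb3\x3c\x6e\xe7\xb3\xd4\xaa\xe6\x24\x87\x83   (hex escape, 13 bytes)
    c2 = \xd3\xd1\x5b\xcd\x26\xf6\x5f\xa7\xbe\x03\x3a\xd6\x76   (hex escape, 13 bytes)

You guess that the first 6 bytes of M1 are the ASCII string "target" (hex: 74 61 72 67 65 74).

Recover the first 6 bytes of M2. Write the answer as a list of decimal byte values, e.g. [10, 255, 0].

First, c1 ⊕ c2 = (M1 ⊕ K) ⊕ (M2 ⊕ K) = M1 ⊕ M2, so the key drops out. Then M2 = (M1 ⊕ M2) ⊕ M1 over the first 6 bytes.
byte 0: (41 XOR d3) XOR 74 = 92 XOR 74 = e6
byte 1: (c5 XOR d1) XOR 61 = 14 XOR 61 = 75
byte 2: (b3 XOR 5b) XOR 72 = e8 XOR 72 = 9a
byte 3: (3c XOR cd) XOR 67 = f1 XOR 67 = 96
byte 4: (6e XOR 26) XOR 65 = 48 XOR 65 = 2d
byte 5: (e7 XOR f6) XOR 74 = 11 XOR 74 = 65

[230, 117, 154, 150, 45, 101]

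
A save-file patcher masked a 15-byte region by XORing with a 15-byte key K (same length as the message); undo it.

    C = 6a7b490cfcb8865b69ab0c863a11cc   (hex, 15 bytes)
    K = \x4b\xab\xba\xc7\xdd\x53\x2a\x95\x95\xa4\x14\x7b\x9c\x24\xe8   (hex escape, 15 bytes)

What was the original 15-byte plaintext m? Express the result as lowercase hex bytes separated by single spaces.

XOR is its own inverse, so applying the key byte-wise gives the result directly.
6a xor 4b = 21
7b xor ab = d0
49 xor ba = f3
0c xor c7 = cb
fc xor dd = 21
b8 xor 53 = eb
86 xor 2a = ac
5b xor 95 = ce
69 xor 95 = fc
ab xor a4 = 0f
0c xor 14 = 18
86 xor 7b = fd
3a xor 9c = a6
11 xor 24 = 35
cc xor e8 = 24

21 d0 f3 cb 21 eb ac ce fc 0f 18 fd a6 35 24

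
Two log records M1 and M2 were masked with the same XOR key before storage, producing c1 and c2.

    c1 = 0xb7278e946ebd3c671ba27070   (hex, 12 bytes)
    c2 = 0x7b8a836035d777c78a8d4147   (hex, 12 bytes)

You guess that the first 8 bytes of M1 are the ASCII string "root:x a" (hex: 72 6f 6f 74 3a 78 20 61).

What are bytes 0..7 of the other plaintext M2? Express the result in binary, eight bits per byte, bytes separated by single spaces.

First, c1 ⊕ c2 = (M1 ⊕ K) ⊕ (M2 ⊕ K) = M1 ⊕ M2, so the key drops out. Then M2 = (M1 ⊕ M2) ⊕ M1 over the first 8 bytes.
byte 0: (b7 ⊕ 7b) ⊕ 72 = cc ⊕ 72 = be
byte 1: (27 ⊕ 8a) ⊕ 6f = ad ⊕ 6f = c2
byte 2: (8e ⊕ 83) ⊕ 6f = 0d ⊕ 6f = 62
byte 3: (94 ⊕ 60) ⊕ 74 = f4 ⊕ 74 = 80
byte 4: (6e ⊕ 35) ⊕ 3a = 5b ⊕ 3a = 61
byte 5: (bd ⊕ d7) ⊕ 78 = 6a ⊕ 78 = 12
byte 6: (3c ⊕ 77) ⊕ 20 = 4b ⊕ 20 = 6b
byte 7: (67 ⊕ c7) ⊕ 61 = a0 ⊕ 61 = c1

10111110 11000010 01100010 10000000 01100001 00010010 01101011 11000001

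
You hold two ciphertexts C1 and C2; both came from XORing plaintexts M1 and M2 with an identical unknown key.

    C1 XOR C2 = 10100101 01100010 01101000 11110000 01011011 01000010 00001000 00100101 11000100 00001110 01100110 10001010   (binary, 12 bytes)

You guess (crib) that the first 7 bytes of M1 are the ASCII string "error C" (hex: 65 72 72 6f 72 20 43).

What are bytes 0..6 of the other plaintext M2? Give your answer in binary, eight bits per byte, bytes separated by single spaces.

11000000 00010000 00011010 10011111 00101001 01100010 01001011

Since C1 ⊕ C2 = M1 ⊕ M2, XORing with the guessed M1 bytes yields the corresponding M2 bytes: M2 = (C1 ⊕ C2) ⊕ M1.
a5 ^ 65 = c0
62 ^ 72 = 10
68 ^ 72 = 1a
f0 ^ 6f = 9f
5b ^ 72 = 29
42 ^ 20 = 62
08 ^ 43 = 4b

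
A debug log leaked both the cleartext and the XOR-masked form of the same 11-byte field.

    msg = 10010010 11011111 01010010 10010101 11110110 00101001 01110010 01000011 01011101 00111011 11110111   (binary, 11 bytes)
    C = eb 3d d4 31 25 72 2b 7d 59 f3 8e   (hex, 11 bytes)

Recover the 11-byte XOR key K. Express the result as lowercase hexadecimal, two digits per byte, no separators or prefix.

79e286a4d35b593e04c879

Since C = msg ⊕ K, XORing both sides with msg gives K = msg ⊕ C.
byte 0: 10010010 ⊕ 11101011 = 01111001
byte 1: 11011111 ⊕ 00111101 = 11100010
byte 2: 01010010 ⊕ 11010100 = 10000110
byte 3: 10010101 ⊕ 00110001 = 10100100
byte 4: 11110110 ⊕ 00100101 = 11010011
byte 5: 00101001 ⊕ 01110010 = 01011011
byte 6: 01110010 ⊕ 00101011 = 01011001
byte 7: 01000011 ⊕ 01111101 = 00111110
byte 8: 01011101 ⊕ 01011001 = 00000100
byte 9: 00111011 ⊕ 11110011 = 11001000
byte 10: 11110111 ⊕ 10001110 = 01111001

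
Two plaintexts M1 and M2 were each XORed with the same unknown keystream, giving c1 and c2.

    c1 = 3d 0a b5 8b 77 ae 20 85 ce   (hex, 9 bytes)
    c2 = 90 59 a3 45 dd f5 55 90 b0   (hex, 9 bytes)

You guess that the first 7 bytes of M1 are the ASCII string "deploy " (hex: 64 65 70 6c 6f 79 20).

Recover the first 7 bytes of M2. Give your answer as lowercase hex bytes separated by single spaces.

c9 36 66 a2 c5 22 55

First, c1 ⊕ c2 = (M1 ⊕ K) ⊕ (M2 ⊕ K) = M1 ⊕ M2, so the key drops out. Then M2 = (M1 ⊕ M2) ⊕ M1 over the first 7 bytes.
byte 0: (3d XOR 90) XOR 64 = ad XOR 64 = c9
byte 1: (0a XOR 59) XOR 65 = 53 XOR 65 = 36
byte 2: (b5 XOR a3) XOR 70 = 16 XOR 70 = 66
byte 3: (8b XOR 45) XOR 6c = ce XOR 6c = a2
byte 4: (77 XOR dd) XOR 6f = aa XOR 6f = c5
byte 5: (ae XOR f5) XOR 79 = 5b XOR 79 = 22
byte 6: (20 XOR 55) XOR 20 = 75 XOR 20 = 55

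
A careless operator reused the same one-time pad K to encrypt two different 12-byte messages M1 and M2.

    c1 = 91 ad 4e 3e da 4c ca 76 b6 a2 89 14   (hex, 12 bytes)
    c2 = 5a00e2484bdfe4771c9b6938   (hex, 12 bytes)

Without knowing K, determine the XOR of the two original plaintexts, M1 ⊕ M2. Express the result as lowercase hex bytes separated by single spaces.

c1 ⊕ c2 = (M1 ⊕ K) ⊕ (M2 ⊕ K) = M1 ⊕ M2 — the shared key cancels under XOR.
91 XOR 5a = cb
ad XOR 00 = ad
4e XOR e2 = ac
3e XOR 48 = 76
da XOR 4b = 91
4c XOR df = 93
ca XOR e4 = 2e
76 XOR 77 = 01
b6 XOR 1c = aa
a2 XOR 9b = 39
89 XOR 69 = e0
14 XOR 38 = 2c

cb ad ac 76 91 93 2e 01 aa 39 e0 2c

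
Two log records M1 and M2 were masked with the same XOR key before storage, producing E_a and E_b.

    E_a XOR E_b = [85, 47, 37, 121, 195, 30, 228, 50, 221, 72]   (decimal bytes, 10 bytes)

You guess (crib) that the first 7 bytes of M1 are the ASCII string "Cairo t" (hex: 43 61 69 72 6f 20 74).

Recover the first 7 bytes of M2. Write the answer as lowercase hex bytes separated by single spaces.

Since E_a ⊕ E_b = M1 ⊕ M2, XORing with the guessed M1 bytes yields the corresponding M2 bytes: M2 = (E_a ⊕ E_b) ⊕ M1.
byte 0: 55 XOR 43 = 16
byte 1: 2f XOR 61 = 4e
byte 2: 25 XOR 69 = 4c
byte 3: 79 XOR 72 = 0b
byte 4: c3 XOR 6f = ac
byte 5: 1e XOR 20 = 3e
byte 6: e4 XOR 74 = 90

16 4e 4c 0b ac 3e 90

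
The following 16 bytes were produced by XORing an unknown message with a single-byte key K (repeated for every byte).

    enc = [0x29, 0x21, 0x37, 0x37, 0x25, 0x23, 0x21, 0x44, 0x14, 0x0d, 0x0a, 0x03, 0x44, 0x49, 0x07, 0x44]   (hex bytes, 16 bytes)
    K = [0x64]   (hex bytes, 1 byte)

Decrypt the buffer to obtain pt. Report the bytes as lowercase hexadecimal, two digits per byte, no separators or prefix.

The 1-byte key repeats, so the effective keystream is 64 64 64 64 64 64 64 64 64 64 64 64 64 64 64 64.
byte 0:  41 ⊕ 100 =  77
byte 1:  33 ⊕ 100 =  69
byte 2:  55 ⊕ 100 =  83
byte 3:  55 ⊕ 100 =  83
byte 4:  37 ⊕ 100 =  65
byte 5:  35 ⊕ 100 =  71
byte 6:  33 ⊕ 100 =  69
byte 7:  68 ⊕ 100 =  32
byte 8:  20 ⊕ 100 = 112
byte 9:  13 ⊕ 100 = 105
byte 10:  10 ⊕ 100 = 110
byte 11:   3 ⊕ 100 = 103
byte 12:  68 ⊕ 100 =  32
byte 13:  73 ⊕ 100 =  45
byte 14:   7 ⊕ 100 =  99
byte 15:  68 ⊕ 100 =  32

4d4553534147452070696e67202d6320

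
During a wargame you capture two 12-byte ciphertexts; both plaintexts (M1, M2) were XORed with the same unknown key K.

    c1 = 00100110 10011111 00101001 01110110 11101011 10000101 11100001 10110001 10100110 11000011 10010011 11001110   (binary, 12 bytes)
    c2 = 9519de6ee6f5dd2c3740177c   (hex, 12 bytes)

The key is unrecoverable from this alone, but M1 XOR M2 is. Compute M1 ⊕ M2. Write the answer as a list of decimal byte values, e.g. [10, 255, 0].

[179, 134, 247, 24, 13, 112, 60, 157, 145, 131, 132, 178]

c1 ⊕ c2 = (M1 ⊕ K) ⊕ (M2 ⊕ K) = M1 ⊕ M2 — the shared key cancels under XOR.
00100110 ⊕ 10010101 = 10110011
10011111 ⊕ 00011001 = 10000110
00101001 ⊕ 11011110 = 11110111
01110110 ⊕ 01101110 = 00011000
11101011 ⊕ 11100110 = 00001101
10000101 ⊕ 11110101 = 01110000
11100001 ⊕ 11011101 = 00111100
10110001 ⊕ 00101100 = 10011101
10100110 ⊕ 00110111 = 10010001
11000011 ⊕ 01000000 = 10000011
10010011 ⊕ 00010111 = 10000100
11001110 ⊕ 01111100 = 10110010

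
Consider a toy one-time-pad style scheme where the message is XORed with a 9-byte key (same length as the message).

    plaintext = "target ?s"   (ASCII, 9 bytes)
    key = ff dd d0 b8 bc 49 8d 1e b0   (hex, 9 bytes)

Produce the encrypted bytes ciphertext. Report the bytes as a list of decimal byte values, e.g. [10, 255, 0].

74 XOR ff = 8b
61 XOR dd = bc
72 XOR d0 = a2
67 XOR b8 = df
65 XOR bc = d9
74 XOR 49 = 3d
20 XOR 8d = ad
3f XOR 1e = 21
73 XOR b0 = c3

[139, 188, 162, 223, 217, 61, 173, 33, 195]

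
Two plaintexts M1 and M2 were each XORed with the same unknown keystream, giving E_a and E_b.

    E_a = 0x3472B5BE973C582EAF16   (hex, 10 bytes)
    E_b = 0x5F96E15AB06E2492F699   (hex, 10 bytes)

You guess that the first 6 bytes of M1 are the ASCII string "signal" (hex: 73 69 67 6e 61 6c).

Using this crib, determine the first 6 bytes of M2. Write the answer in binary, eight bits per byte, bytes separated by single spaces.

First, E_a ⊕ E_b = (M1 ⊕ K) ⊕ (M2 ⊕ K) = M1 ⊕ M2, so the key drops out. Then M2 = (M1 ⊕ M2) ⊕ M1 over the first 6 bytes.
byte 0: (34 xor 5f) xor 73 = 6b xor 73 = 18
byte 1: (72 xor 96) xor 69 = e4 xor 69 = 8d
byte 2: (b5 xor e1) xor 67 = 54 xor 67 = 33
byte 3: (be xor 5a) xor 6e = e4 xor 6e = 8a
byte 4: (97 xor b0) xor 61 = 27 xor 61 = 46
byte 5: (3c xor 6e) xor 6c = 52 xor 6c = 3e

00011000 10001101 00110011 10001010 01000110 00111110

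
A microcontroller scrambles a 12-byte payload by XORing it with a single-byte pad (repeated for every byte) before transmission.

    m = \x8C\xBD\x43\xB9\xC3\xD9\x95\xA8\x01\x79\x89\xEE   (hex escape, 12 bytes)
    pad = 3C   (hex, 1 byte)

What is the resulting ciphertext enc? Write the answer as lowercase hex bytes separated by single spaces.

b0 81 7f 85 ff e5 a9 94 3d 45 b5 d2

The 1-byte key repeats, so the effective keystream is 3c 3c 3c 3c 3c 3c 3c 3c 3c 3c 3c 3c.
byte 0: 8c xor 3c = b0
byte 1: bd xor 3c = 81
byte 2: 43 xor 3c = 7f
byte 3: b9 xor 3c = 85
byte 4: c3 xor 3c = ff
byte 5: d9 xor 3c = e5
byte 6: 95 xor 3c = a9
byte 7: a8 xor 3c = 94
byte 8: 01 xor 3c = 3d
byte 9: 79 xor 3c = 45
byte 10: 89 xor 3c = b5
byte 11: ee xor 3c = d2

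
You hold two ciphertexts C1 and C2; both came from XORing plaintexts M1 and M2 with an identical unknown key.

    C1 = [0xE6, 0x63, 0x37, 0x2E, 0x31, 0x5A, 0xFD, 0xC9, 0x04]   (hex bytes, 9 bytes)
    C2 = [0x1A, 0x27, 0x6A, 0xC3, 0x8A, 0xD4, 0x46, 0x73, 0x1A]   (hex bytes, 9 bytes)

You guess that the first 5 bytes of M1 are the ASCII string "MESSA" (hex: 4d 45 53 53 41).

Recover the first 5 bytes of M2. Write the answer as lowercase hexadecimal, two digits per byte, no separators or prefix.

b1010ebefa

First, C1 ⊕ C2 = (M1 ⊕ K) ⊕ (M2 ⊕ K) = M1 ⊕ M2, so the key drops out. Then M2 = (M1 ⊕ M2) ⊕ M1 over the first 5 bytes.
byte 0: (e6 xor 1a) xor 4d = fc xor 4d = b1
byte 1: (63 xor 27) xor 45 = 44 xor 45 = 01
byte 2: (37 xor 6a) xor 53 = 5d xor 53 = 0e
byte 3: (2e xor c3) xor 53 = ed xor 53 = be
byte 4: (31 xor 8a) xor 41 = bb xor 41 = fa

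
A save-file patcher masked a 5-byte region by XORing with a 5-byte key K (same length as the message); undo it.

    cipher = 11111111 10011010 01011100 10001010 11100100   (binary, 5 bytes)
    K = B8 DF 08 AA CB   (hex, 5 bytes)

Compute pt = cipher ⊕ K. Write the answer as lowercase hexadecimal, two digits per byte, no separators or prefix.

XOR is its own inverse, so applying the key byte-wise gives the result directly.
byte 0: 11111111 ^ 10111000 = 01000111
byte 1: 10011010 ^ 11011111 = 01000101
byte 2: 01011100 ^ 00001000 = 01010100
byte 3: 10001010 ^ 10101010 = 00100000
byte 4: 11100100 ^ 11001011 = 00101111

474554202f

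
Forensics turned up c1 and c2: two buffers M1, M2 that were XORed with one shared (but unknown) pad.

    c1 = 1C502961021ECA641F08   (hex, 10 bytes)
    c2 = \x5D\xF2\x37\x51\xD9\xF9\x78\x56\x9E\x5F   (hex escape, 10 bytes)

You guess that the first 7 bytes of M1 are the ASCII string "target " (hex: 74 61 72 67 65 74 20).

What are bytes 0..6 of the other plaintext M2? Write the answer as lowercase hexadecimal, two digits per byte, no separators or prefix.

35c36c57be9392

First, c1 ⊕ c2 = (M1 ⊕ K) ⊕ (M2 ⊕ K) = M1 ⊕ M2, so the key drops out. Then M2 = (M1 ⊕ M2) ⊕ M1 over the first 7 bytes.
byte 0: (1c XOR 5d) XOR 74 = 41 XOR 74 = 35
byte 1: (50 XOR f2) XOR 61 = a2 XOR 61 = c3
byte 2: (29 XOR 37) XOR 72 = 1e XOR 72 = 6c
byte 3: (61 XOR 51) XOR 67 = 30 XOR 67 = 57
byte 4: (02 XOR d9) XOR 65 = db XOR 65 = be
byte 5: (1e XOR f9) XOR 74 = e7 XOR 74 = 93
byte 6: (ca XOR 78) XOR 20 = b2 XOR 20 = 92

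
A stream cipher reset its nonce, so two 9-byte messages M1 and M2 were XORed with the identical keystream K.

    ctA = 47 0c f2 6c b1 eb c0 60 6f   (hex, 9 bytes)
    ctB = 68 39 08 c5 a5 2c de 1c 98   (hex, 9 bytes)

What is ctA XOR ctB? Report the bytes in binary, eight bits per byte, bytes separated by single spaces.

ctA ⊕ ctB = (M1 ⊕ K) ⊕ (M2 ⊕ K) = M1 ⊕ M2 — the shared key cancels under XOR.
01000111 XOR 01101000 = 00101111
00001100 XOR 00111001 = 00110101
11110010 XOR 00001000 = 11111010
01101100 XOR 11000101 = 10101001
10110001 XOR 10100101 = 00010100
11101011 XOR 00101100 = 11000111
11000000 XOR 11011110 = 00011110
01100000 XOR 00011100 = 01111100
01101111 XOR 10011000 = 11110111

00101111 00110101 11111010 10101001 00010100 11000111 00011110 01111100 11110111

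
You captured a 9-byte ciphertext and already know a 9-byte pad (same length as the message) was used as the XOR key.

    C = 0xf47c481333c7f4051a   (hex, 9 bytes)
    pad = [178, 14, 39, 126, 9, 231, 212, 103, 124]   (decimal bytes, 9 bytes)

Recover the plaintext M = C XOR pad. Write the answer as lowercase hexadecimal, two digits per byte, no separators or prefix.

46726f6d3a20206266

XOR is its own inverse, so applying the key byte-wise gives the result directly.
244 XOR 178 =  70
124 XOR  14 = 114
 72 XOR  39 = 111
 19 XOR 126 = 109
 51 XOR   9 =  58
199 XOR 231 =  32
244 XOR 212 =  32
  5 XOR 103 =  98
 26 XOR 124 = 102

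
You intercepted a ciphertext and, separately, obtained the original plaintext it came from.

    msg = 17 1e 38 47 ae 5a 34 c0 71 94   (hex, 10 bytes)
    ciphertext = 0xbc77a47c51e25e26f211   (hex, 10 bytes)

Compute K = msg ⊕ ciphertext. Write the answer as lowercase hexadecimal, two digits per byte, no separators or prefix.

ab699c3bffb86ae68385

Since ciphertext = msg ⊕ K, XORing both sides with msg gives K = msg ⊕ ciphertext.
00010111 ^ 10111100 = 10101011
00011110 ^ 01110111 = 01101001
00111000 ^ 10100100 = 10011100
01000111 ^ 01111100 = 00111011
10101110 ^ 01010001 = 11111111
01011010 ^ 11100010 = 10111000
00110100 ^ 01011110 = 01101010
11000000 ^ 00100110 = 11100110
01110001 ^ 11110010 = 10000011
10010100 ^ 00010001 = 10000101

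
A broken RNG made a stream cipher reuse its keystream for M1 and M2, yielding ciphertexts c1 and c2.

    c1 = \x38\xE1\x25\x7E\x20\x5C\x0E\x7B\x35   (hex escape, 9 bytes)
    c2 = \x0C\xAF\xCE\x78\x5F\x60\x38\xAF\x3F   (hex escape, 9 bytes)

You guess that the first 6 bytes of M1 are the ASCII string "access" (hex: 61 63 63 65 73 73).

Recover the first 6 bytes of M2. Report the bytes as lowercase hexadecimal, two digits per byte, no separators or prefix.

First, c1 ⊕ c2 = (M1 ⊕ K) ⊕ (M2 ⊕ K) = M1 ⊕ M2, so the key drops out. Then M2 = (M1 ⊕ M2) ⊕ M1 over the first 6 bytes.
byte 0: (38 ⊕ 0c) ⊕ 61 = 34 ⊕ 61 = 55
byte 1: (e1 ⊕ af) ⊕ 63 = 4e ⊕ 63 = 2d
byte 2: (25 ⊕ ce) ⊕ 63 = eb ⊕ 63 = 88
byte 3: (7e ⊕ 78) ⊕ 65 = 06 ⊕ 65 = 63
byte 4: (20 ⊕ 5f) ⊕ 73 = 7f ⊕ 73 = 0c
byte 5: (5c ⊕ 60) ⊕ 73 = 3c ⊕ 73 = 4f

552d88630c4f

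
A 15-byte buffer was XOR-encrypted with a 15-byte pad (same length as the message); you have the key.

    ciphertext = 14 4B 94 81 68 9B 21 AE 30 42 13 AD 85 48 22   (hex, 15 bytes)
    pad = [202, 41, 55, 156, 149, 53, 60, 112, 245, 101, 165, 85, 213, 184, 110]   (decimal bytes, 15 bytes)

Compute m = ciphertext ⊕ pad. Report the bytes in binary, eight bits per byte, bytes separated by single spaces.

byte 0: 14 xor ca = de
byte 1: 4b xor 29 = 62
byte 2: 94 xor 37 = a3
byte 3: 81 xor 9c = 1d
byte 4: 68 xor 95 = fd
byte 5: 9b xor 35 = ae
byte 6: 21 xor 3c = 1d
byte 7: ae xor 70 = de
byte 8: 30 xor f5 = c5
byte 9: 42 xor 65 = 27
byte 10: 13 xor a5 = b6
byte 11: ad xor 55 = f8
byte 12: 85 xor d5 = 50
byte 13: 48 xor b8 = f0
byte 14: 22 xor 6e = 4c

11011110 01100010 10100011 00011101 11111101 10101110 00011101 11011110 11000101 00100111 10110110 11111000 01010000 11110000 01001100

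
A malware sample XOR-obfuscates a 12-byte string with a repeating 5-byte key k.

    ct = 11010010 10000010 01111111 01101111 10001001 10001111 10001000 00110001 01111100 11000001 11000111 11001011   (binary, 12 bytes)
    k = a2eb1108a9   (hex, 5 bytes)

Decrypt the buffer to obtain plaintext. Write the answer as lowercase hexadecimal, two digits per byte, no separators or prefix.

The 5-byte key repeats, so the effective keystream is a2 eb 11 08 a9 a2 eb 11 08 a9 a2 eb.
byte 0: d2 ⊕ a2 = 70
byte 1: 82 ⊕ eb = 69
byte 2: 7f ⊕ 11 = 6e
byte 3: 6f ⊕ 08 = 67
byte 4: 89 ⊕ a9 = 20
byte 5: 8f ⊕ a2 = 2d
byte 6: 88 ⊕ eb = 63
byte 7: 31 ⊕ 11 = 20
byte 8: 7c ⊕ 08 = 74
byte 9: c1 ⊕ a9 = 68
byte 10: c7 ⊕ a2 = 65
byte 11: cb ⊕ eb = 20

70696e67202d632074686520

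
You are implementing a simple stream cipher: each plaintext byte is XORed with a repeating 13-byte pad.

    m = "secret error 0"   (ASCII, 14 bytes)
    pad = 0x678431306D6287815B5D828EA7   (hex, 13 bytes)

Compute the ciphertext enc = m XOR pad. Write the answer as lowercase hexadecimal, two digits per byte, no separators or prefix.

14e152420816a7e4292fedfc8757

The 13-byte key repeats, so the effective keystream is 67 84 31 30 6d 62 87 81 5b 5d 82 8e a7 67.
byte 0: 73 ⊕ 67 = 14
byte 1: 65 ⊕ 84 = e1
byte 2: 63 ⊕ 31 = 52
byte 3: 72 ⊕ 30 = 42
byte 4: 65 ⊕ 6d = 08
byte 5: 74 ⊕ 62 = 16
byte 6: 20 ⊕ 87 = a7
byte 7: 65 ⊕ 81 = e4
byte 8: 72 ⊕ 5b = 29
byte 9: 72 ⊕ 5d = 2f
byte 10: 6f ⊕ 82 = ed
byte 11: 72 ⊕ 8e = fc
byte 12: 20 ⊕ a7 = 87
byte 13: 30 ⊕ 67 = 57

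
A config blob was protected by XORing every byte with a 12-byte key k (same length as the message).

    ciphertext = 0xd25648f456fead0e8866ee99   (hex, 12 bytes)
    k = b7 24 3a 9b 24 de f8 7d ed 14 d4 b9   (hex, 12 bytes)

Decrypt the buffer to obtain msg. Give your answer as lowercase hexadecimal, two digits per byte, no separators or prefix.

XOR is its own inverse, so applying the key byte-wise gives the result directly.
11010010 XOR 10110111 = 01100101
01010110 XOR 00100100 = 01110010
01001000 XOR 00111010 = 01110010
11110100 XOR 10011011 = 01101111
01010110 XOR 00100100 = 01110010
11111110 XOR 11011110 = 00100000
10101101 XOR 11111000 = 01010101
00001110 XOR 01111101 = 01110011
10001000 XOR 11101101 = 01100101
01100110 XOR 00010100 = 01110010
11101110 XOR 11010100 = 00111010
10011001 XOR 10111001 = 00100000

6572726f7220557365723a20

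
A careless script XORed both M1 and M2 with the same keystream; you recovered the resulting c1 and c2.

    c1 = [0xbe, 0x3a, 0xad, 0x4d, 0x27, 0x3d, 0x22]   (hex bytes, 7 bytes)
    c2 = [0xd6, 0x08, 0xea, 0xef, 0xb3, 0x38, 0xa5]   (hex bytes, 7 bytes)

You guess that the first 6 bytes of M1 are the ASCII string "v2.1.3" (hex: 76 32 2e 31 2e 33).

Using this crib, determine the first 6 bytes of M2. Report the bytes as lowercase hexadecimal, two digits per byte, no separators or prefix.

First, c1 ⊕ c2 = (M1 ⊕ K) ⊕ (M2 ⊕ K) = M1 ⊕ M2, so the key drops out. Then M2 = (M1 ⊕ M2) ⊕ M1 over the first 6 bytes.
byte 0: (be xor d6) xor 76 = 68 xor 76 = 1e
byte 1: (3a xor 08) xor 32 = 32 xor 32 = 00
byte 2: (ad xor ea) xor 2e = 47 xor 2e = 69
byte 3: (4d xor ef) xor 31 = a2 xor 31 = 93
byte 4: (27 xor b3) xor 2e = 94 xor 2e = ba
byte 5: (3d xor 38) xor 33 = 05 xor 33 = 36

1e006993ba36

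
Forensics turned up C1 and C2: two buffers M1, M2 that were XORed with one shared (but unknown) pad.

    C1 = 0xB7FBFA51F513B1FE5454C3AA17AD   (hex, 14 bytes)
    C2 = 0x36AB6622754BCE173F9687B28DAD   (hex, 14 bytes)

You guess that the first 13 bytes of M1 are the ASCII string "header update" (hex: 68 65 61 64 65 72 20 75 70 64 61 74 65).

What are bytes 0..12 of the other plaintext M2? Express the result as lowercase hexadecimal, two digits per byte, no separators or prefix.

First, C1 ⊕ C2 = (M1 ⊕ K) ⊕ (M2 ⊕ K) = M1 ⊕ M2, so the key drops out. Then M2 = (M1 ⊕ M2) ⊕ M1 over the first 13 bytes.
byte 0: (b7 ^ 36) ^ 68 = 81 ^ 68 = e9
byte 1: (fb ^ ab) ^ 65 = 50 ^ 65 = 35
byte 2: (fa ^ 66) ^ 61 = 9c ^ 61 = fd
byte 3: (51 ^ 22) ^ 64 = 73 ^ 64 = 17
byte 4: (f5 ^ 75) ^ 65 = 80 ^ 65 = e5
byte 5: (13 ^ 4b) ^ 72 = 58 ^ 72 = 2a
byte 6: (b1 ^ ce) ^ 20 = 7f ^ 20 = 5f
byte 7: (fe ^ 17) ^ 75 = e9 ^ 75 = 9c
byte 8: (54 ^ 3f) ^ 70 = 6b ^ 70 = 1b
byte 9: (54 ^ 96) ^ 64 = c2 ^ 64 = a6
byte 10: (c3 ^ 87) ^ 61 = 44 ^ 61 = 25
byte 11: (aa ^ b2) ^ 74 = 18 ^ 74 = 6c
byte 12: (17 ^ 8d) ^ 65 = 9a ^ 65 = ff

e935fd17e52a5f9c1ba6256cff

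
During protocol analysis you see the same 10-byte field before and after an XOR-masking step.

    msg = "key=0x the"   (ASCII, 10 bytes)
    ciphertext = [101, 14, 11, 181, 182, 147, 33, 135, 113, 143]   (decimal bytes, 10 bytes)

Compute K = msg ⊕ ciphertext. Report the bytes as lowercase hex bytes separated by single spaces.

Since ciphertext = msg ⊕ K, XORing both sides with msg gives K = msg ⊕ ciphertext.
6b xor 65 = 0e
65 xor 0e = 6b
79 xor 0b = 72
3d xor b5 = 88
30 xor b6 = 86
78 xor 93 = eb
20 xor 21 = 01
74 xor 87 = f3
68 xor 71 = 19
65 xor 8f = ea

0e 6b 72 88 86 eb 01 f3 19 ea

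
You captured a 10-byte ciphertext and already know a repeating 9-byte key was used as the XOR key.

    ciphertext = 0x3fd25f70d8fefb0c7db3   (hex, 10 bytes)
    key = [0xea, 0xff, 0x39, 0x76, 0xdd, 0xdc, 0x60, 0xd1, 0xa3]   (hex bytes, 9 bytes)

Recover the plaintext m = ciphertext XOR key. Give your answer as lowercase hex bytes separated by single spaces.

d5 2d 66 06 05 22 9b dd de 59

The 9-byte key repeats, so the effective keystream is ea ff 39 76 dd dc 60 d1 a3 ea.
byte 0: 3f XOR ea = d5
byte 1: d2 XOR ff = 2d
byte 2: 5f XOR 39 = 66
byte 3: 70 XOR 76 = 06
byte 4: d8 XOR dd = 05
byte 5: fe XOR dc = 22
byte 6: fb XOR 60 = 9b
byte 7: 0c XOR d1 = dd
byte 8: 7d XOR a3 = de
byte 9: b3 XOR ea = 59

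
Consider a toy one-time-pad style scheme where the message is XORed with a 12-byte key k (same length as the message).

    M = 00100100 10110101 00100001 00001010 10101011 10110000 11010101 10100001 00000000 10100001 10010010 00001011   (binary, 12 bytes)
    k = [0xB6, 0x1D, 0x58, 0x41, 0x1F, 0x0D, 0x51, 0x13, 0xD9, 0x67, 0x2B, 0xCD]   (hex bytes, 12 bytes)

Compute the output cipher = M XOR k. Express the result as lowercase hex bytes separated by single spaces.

92 a8 79 4b b4 bd 84 b2 d9 c6 b9 c6

24 xor b6 = 92
b5 xor 1d = a8
21 xor 58 = 79
0a xor 41 = 4b
ab xor 1f = b4
b0 xor 0d = bd
d5 xor 51 = 84
a1 xor 13 = b2
00 xor d9 = d9
a1 xor 67 = c6
92 xor 2b = b9
0b xor cd = c6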